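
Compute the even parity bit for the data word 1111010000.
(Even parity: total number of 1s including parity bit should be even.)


Number of 1s in data: 5
Parity bit: 1

1


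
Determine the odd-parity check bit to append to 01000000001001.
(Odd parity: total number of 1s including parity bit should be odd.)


Number of 1s in data: 3
Parity bit: 0

0


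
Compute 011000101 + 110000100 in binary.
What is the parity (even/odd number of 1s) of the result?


011000101 = 197
110000100 = 388
Sum = 585 = 1001001001
1s count = 4

even parity (4 ones in 1001001001)


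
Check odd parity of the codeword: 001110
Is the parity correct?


Number of 1s: 3

Yes, parity is correct (3 ones)


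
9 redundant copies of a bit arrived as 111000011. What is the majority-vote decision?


Ones: 5 out of 9
Threshold: 5

1 (5/9 voted 1)


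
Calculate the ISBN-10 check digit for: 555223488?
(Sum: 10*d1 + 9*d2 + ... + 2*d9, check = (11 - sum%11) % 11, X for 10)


Weighted sum: 232
232 mod 11 = 1

Check digit: X


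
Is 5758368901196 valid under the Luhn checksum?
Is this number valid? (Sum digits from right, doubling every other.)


Luhn sum = 63
63 mod 10 = 3

Invalid (Luhn sum mod 10 = 3)


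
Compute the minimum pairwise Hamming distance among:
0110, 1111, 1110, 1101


Comparing all pairs, minimum distance: 1
Can detect 0 errors, correct 0 errors

1


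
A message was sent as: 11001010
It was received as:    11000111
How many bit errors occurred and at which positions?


XOR: 00001101

3 error(s) at position(s): 4, 5, 7


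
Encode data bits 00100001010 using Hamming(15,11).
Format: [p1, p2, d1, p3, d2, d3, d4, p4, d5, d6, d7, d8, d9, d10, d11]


Parity bits: p1=0, p2=0, p3=1, p4=0

000101000001010


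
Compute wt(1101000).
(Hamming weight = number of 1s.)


Counting 1s in 1101000

3


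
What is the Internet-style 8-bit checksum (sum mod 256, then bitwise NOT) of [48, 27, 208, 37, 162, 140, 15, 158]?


Sum = 795 mod 256 = 27
Complement = 228

228


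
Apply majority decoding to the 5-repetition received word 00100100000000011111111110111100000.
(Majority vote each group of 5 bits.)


Groups: 00100, 10000, 00000, 11111, 11111, 01111, 00000
Majority votes: 0001110

0001110


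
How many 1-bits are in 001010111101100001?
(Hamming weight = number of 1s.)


Counting 1s in 001010111101100001

9


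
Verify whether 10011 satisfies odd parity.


Number of 1s: 3

Yes, parity is correct (3 ones)


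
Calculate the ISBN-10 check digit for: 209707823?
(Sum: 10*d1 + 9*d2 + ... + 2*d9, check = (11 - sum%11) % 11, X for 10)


Weighted sum: 220
220 mod 11 = 0

Check digit: 0


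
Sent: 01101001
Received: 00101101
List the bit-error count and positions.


XOR: 01000100

2 error(s) at position(s): 1, 5


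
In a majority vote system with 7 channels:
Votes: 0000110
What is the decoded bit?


Ones: 2 out of 7
Threshold: 4

0 (2/7 voted 1)


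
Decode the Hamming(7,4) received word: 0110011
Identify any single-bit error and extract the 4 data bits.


Syndrome = 0: no error detected

Data: 1011 (no errors)


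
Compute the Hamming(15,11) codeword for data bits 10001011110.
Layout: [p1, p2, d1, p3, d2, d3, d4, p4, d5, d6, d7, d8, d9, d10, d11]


Parity bits: p1=0, p2=1, p3=1, p4=1

011100011011110


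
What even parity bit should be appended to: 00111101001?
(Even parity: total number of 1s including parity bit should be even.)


Number of 1s in data: 6
Parity bit: 0

0


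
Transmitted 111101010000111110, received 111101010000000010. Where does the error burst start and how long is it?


XOR: 000000000000111100

Burst at position 12, length 4


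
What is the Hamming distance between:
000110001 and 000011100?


XOR: 000101101
Count of 1s: 4

4


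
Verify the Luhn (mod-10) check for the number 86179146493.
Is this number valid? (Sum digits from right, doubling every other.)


Luhn sum = 51
51 mod 10 = 1

Invalid (Luhn sum mod 10 = 1)


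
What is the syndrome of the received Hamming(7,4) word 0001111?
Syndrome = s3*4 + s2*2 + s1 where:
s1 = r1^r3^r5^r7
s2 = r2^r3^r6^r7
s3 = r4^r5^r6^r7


s1=0, s2=0, s3=0

Syndrome = 0 (no error)


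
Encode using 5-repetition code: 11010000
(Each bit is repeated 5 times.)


Each bit -> 5 copies

1111111111000001111100000000000000000000


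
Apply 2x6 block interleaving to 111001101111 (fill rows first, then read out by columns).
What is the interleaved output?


Matrix:
  111001
  101111
Read columns: 111011010111

111011010111


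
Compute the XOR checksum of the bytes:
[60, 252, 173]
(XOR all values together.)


XOR chain: 60 ^ 252 ^ 173 = 109

109


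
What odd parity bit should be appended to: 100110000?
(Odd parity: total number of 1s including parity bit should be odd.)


Number of 1s in data: 3
Parity bit: 0

0


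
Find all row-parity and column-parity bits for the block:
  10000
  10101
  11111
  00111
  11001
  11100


Row parities: 111111
Column parities: 11000

Row P: 111111, Col P: 11000, Corner: 0


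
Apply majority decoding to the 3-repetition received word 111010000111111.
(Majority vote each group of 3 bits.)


Groups: 111, 010, 000, 111, 111
Majority votes: 10011

10011


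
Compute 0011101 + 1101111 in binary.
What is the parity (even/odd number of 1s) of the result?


0011101 = 29
1101111 = 111
Sum = 140 = 10001100
1s count = 3

odd parity (3 ones in 10001100)


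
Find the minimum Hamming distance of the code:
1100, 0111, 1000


Comparing all pairs, minimum distance: 1
Can detect 0 errors, correct 0 errors

1


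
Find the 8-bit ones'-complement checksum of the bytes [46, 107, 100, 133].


Sum = 386 mod 256 = 130
Complement = 125

125


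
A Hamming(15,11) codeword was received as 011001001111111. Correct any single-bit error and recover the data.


Syndrome = 15: error at position 15

Data: 10101111110 (corrected bit 15)


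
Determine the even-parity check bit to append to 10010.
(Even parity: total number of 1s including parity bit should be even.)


Number of 1s in data: 2
Parity bit: 0

0


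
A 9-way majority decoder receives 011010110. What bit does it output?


Ones: 5 out of 9
Threshold: 5

1 (5/9 voted 1)


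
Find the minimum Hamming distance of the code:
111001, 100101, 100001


Comparing all pairs, minimum distance: 1
Can detect 0 errors, correct 0 errors

1


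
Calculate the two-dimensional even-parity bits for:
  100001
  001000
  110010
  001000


Row parities: 0111
Column parities: 010011

Row P: 0111, Col P: 010011, Corner: 1


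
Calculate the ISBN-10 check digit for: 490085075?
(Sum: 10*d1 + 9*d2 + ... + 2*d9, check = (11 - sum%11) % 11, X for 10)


Weighted sum: 225
225 mod 11 = 5

Check digit: 6


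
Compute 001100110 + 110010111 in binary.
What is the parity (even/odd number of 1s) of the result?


001100110 = 102
110010111 = 407
Sum = 509 = 111111101
1s count = 8

even parity (8 ones in 111111101)


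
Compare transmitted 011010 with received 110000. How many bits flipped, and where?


XOR: 101010

3 error(s) at position(s): 0, 2, 4


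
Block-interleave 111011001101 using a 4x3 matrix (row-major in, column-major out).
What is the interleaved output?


Matrix:
  111
  011
  001
  101
Read columns: 100111001111

100111001111


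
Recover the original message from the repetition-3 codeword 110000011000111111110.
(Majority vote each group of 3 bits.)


Groups: 110, 000, 011, 000, 111, 111, 110
Majority votes: 1010111

1010111


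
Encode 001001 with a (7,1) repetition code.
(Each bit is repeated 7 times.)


Each bit -> 7 copies

000000000000001111111000000000000001111111


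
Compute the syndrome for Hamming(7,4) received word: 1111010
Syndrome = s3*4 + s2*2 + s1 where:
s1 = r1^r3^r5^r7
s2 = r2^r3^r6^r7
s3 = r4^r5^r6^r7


s1=0, s2=1, s3=0

Syndrome = 2 (error at position 2)


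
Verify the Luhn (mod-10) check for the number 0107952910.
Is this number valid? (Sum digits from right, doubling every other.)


Luhn sum = 37
37 mod 10 = 7

Invalid (Luhn sum mod 10 = 7)


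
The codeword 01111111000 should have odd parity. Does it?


Number of 1s: 7

Yes, parity is correct (7 ones)


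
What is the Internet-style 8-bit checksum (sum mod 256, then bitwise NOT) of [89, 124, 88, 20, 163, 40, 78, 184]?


Sum = 786 mod 256 = 18
Complement = 237

237


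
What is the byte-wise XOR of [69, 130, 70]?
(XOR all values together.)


XOR chain: 69 ^ 130 ^ 70 = 129

129


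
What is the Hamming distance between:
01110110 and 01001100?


XOR: 00111010
Count of 1s: 4

4


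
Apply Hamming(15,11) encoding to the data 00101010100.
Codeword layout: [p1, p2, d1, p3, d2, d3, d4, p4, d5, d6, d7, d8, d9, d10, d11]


Parity bits: p1=1, p2=0, p3=0, p4=1

100001011010100


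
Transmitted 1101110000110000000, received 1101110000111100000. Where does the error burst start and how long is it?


XOR: 0000000000001100000

Burst at position 12, length 2


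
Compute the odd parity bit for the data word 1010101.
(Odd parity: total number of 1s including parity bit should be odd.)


Number of 1s in data: 4
Parity bit: 1

1


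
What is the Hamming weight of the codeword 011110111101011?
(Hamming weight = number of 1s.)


Counting 1s in 011110111101011

11


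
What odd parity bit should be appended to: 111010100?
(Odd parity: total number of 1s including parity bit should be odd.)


Number of 1s in data: 5
Parity bit: 0

0


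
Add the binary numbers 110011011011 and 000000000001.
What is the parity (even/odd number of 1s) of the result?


110011011011 = 3291
000000000001 = 1
Sum = 3292 = 110011011100
1s count = 7

odd parity (7 ones in 110011011100)


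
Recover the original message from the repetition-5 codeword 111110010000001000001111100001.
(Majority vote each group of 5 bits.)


Groups: 11111, 00100, 00001, 00000, 11111, 00001
Majority votes: 100010

100010


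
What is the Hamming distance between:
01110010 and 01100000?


XOR: 00010010
Count of 1s: 2

2


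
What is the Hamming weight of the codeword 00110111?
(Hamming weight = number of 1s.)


Counting 1s in 00110111

5


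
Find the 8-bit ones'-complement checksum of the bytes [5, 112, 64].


Sum = 181 mod 256 = 181
Complement = 74

74


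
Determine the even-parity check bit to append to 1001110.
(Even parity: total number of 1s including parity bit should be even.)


Number of 1s in data: 4
Parity bit: 0

0


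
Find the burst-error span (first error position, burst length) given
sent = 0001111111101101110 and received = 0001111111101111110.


XOR: 0000000000000010000

Burst at position 14, length 1


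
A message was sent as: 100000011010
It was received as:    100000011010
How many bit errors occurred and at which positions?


XOR: 000000000000

0 errors (received matches sent)


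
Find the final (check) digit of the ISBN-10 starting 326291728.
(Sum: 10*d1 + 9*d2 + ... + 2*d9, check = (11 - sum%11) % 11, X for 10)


Weighted sum: 219
219 mod 11 = 10

Check digit: 1


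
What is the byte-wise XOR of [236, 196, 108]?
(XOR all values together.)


XOR chain: 236 ^ 196 ^ 108 = 68

68


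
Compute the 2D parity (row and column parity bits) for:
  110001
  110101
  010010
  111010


Row parities: 1000
Column parities: 101100

Row P: 1000, Col P: 101100, Corner: 1


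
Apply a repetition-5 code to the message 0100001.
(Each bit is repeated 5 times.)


Each bit -> 5 copies

00000111110000000000000000000011111


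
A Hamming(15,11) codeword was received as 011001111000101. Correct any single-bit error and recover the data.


Syndrome = 3: error at position 3

Data: 00111000101 (corrected bit 3)


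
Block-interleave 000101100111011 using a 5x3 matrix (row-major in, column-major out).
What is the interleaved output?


Matrix:
  000
  101
  100
  111
  011
Read columns: 011100001101011

011100001101011


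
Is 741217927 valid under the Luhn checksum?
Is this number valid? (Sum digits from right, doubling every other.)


Luhn sum = 46
46 mod 10 = 6

Invalid (Luhn sum mod 10 = 6)


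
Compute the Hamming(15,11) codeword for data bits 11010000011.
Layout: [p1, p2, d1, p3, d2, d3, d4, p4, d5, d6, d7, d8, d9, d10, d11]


Parity bits: p1=0, p2=0, p3=0, p4=0

001010100000011


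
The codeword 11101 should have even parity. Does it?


Number of 1s: 4

Yes, parity is correct (4 ones)


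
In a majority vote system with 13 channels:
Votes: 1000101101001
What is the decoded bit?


Ones: 6 out of 13
Threshold: 7

0 (6/13 voted 1)


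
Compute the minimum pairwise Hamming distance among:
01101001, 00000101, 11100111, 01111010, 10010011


Comparing all pairs, minimum distance: 3
Can detect 2 errors, correct 1 errors

3


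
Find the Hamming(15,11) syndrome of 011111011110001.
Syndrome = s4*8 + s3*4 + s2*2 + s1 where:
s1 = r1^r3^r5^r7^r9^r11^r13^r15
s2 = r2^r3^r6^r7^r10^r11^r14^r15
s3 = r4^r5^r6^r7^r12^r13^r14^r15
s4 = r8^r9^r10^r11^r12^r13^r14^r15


s1=1, s2=0, s3=0, s4=1

Syndrome = 9 (error at position 9)


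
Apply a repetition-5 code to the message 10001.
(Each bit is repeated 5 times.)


Each bit -> 5 copies

1111100000000000000011111


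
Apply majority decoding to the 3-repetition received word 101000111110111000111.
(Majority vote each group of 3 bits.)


Groups: 101, 000, 111, 110, 111, 000, 111
Majority votes: 1011101

1011101


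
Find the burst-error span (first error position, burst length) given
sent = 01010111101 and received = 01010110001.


XOR: 00000001100

Burst at position 7, length 2


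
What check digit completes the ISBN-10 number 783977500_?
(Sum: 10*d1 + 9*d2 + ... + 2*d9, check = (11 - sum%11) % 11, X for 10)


Weighted sum: 326
326 mod 11 = 7

Check digit: 4


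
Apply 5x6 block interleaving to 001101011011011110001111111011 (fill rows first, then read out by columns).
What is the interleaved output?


Matrix:
  001101
  011011
  011110
  001111
  111011
Read columns: 000010110111111101100111111011

000010110111111101100111111011


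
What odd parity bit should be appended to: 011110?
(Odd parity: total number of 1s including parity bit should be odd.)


Number of 1s in data: 4
Parity bit: 1

1


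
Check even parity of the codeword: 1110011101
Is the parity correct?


Number of 1s: 7

No, parity error (7 ones)


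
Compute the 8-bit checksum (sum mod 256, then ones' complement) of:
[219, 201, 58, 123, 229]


Sum = 830 mod 256 = 62
Complement = 193

193


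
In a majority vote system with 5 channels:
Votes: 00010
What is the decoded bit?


Ones: 1 out of 5
Threshold: 3

0 (1/5 voted 1)


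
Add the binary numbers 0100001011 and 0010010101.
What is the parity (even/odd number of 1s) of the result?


0100001011 = 267
0010010101 = 149
Sum = 416 = 110100000
1s count = 3

odd parity (3 ones in 110100000)


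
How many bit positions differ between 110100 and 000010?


XOR: 110110
Count of 1s: 4

4


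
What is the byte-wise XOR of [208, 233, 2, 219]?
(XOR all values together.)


XOR chain: 208 ^ 233 ^ 2 ^ 219 = 224

224


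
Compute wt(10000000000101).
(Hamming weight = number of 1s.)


Counting 1s in 10000000000101

3


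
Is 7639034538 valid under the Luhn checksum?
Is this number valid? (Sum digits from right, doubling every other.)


Luhn sum = 56
56 mod 10 = 6

Invalid (Luhn sum mod 10 = 6)


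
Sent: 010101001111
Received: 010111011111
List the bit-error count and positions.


XOR: 000010010000

2 error(s) at position(s): 4, 7


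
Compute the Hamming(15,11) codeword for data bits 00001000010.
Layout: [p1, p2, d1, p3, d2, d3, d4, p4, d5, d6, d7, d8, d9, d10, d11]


Parity bits: p1=1, p2=1, p3=1, p4=0

110100001000010


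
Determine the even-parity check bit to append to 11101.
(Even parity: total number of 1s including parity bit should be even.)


Number of 1s in data: 4
Parity bit: 0

0


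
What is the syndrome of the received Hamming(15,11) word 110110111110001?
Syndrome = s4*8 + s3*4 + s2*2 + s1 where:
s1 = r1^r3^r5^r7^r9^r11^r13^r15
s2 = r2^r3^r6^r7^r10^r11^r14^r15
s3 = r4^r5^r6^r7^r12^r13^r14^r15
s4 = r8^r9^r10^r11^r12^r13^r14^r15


s1=0, s2=1, s3=0, s4=1

Syndrome = 10 (error at position 10)


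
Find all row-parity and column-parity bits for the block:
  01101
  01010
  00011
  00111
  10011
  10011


Row parities: 100111
Column parities: 00011

Row P: 100111, Col P: 00011, Corner: 0


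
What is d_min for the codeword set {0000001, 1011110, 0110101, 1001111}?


Comparing all pairs, minimum distance: 2
Can detect 1 errors, correct 0 errors

2


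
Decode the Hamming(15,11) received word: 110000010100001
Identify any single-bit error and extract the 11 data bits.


Syndrome = 14: error at position 14

Data: 00000100011 (corrected bit 14)


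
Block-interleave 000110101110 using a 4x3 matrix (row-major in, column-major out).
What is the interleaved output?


Matrix:
  000
  110
  101
  110
Read columns: 011101010010

011101010010


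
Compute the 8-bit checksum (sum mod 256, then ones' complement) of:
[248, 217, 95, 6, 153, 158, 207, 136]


Sum = 1220 mod 256 = 196
Complement = 59

59


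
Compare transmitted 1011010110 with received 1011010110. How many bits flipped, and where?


XOR: 0000000000

0 errors (received matches sent)


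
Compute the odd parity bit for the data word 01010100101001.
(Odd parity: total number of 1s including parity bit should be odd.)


Number of 1s in data: 6
Parity bit: 1

1


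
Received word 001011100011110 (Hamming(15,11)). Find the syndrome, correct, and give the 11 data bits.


Syndrome = 3: error at position 3

Data: 01110011110 (corrected bit 3)


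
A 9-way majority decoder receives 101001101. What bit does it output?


Ones: 5 out of 9
Threshold: 5

1 (5/9 voted 1)


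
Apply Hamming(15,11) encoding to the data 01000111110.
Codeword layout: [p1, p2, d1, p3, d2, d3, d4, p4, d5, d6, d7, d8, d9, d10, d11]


Parity bits: p1=1, p2=1, p3=0, p4=1

110010010111110


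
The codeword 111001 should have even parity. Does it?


Number of 1s: 4

Yes, parity is correct (4 ones)


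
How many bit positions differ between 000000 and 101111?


XOR: 101111
Count of 1s: 5

5


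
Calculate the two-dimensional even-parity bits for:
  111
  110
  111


Row parities: 101
Column parities: 110

Row P: 101, Col P: 110, Corner: 0


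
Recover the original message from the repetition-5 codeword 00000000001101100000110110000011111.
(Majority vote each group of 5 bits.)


Groups: 00000, 00000, 11011, 00000, 11011, 00000, 11111
Majority votes: 0010101

0010101


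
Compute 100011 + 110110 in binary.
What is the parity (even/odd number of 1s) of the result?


100011 = 35
110110 = 54
Sum = 89 = 1011001
1s count = 4

even parity (4 ones in 1011001)


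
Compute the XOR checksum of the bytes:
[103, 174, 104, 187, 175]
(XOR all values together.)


XOR chain: 103 ^ 174 ^ 104 ^ 187 ^ 175 = 181

181


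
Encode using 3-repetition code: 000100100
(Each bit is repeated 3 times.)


Each bit -> 3 copies

000000000111000000111000000


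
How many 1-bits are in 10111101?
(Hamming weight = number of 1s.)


Counting 1s in 10111101

6


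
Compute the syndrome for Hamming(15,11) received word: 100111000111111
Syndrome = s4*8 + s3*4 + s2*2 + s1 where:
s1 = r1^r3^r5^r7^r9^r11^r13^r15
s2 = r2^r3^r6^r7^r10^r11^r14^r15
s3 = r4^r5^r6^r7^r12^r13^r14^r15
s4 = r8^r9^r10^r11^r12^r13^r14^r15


s1=1, s2=1, s3=1, s4=0

Syndrome = 7 (error at position 7)


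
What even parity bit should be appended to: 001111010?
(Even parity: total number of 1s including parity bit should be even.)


Number of 1s in data: 5
Parity bit: 1

1


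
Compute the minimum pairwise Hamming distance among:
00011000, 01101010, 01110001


Comparing all pairs, minimum distance: 4
Can detect 3 errors, correct 1 errors

4


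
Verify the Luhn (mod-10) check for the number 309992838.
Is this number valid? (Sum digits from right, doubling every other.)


Luhn sum = 56
56 mod 10 = 6

Invalid (Luhn sum mod 10 = 6)


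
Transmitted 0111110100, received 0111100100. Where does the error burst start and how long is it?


XOR: 0000010000

Burst at position 5, length 1


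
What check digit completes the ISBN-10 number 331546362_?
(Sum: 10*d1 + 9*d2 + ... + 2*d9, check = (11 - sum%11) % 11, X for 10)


Weighted sum: 188
188 mod 11 = 1

Check digit: X


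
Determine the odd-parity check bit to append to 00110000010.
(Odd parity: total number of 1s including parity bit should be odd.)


Number of 1s in data: 3
Parity bit: 0

0


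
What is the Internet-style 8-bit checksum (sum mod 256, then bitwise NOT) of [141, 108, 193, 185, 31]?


Sum = 658 mod 256 = 146
Complement = 109

109


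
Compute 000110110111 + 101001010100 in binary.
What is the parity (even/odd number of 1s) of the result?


000110110111 = 439
101001010100 = 2644
Sum = 3083 = 110000001011
1s count = 5

odd parity (5 ones in 110000001011)


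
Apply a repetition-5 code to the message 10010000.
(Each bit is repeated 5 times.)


Each bit -> 5 copies

1111100000000001111100000000000000000000


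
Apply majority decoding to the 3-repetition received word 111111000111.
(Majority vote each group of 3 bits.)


Groups: 111, 111, 000, 111
Majority votes: 1101

1101


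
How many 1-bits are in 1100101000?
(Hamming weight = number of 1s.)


Counting 1s in 1100101000

4


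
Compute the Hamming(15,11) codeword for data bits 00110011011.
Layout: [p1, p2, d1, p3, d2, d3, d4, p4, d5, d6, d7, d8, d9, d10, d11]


Parity bits: p1=1, p2=1, p3=1, p4=0

110101100011011


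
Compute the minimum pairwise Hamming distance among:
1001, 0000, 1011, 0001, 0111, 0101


Comparing all pairs, minimum distance: 1
Can detect 0 errors, correct 0 errors

1


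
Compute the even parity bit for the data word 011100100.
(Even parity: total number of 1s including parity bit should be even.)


Number of 1s in data: 4
Parity bit: 0

0


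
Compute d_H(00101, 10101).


XOR: 10000
Count of 1s: 1

1


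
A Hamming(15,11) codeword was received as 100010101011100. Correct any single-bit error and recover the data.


Syndrome = 0: no error detected

Data: 01011011100 (no errors)


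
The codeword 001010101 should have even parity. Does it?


Number of 1s: 4

Yes, parity is correct (4 ones)


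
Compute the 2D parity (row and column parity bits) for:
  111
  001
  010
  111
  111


Row parities: 11111
Column parities: 100

Row P: 11111, Col P: 100, Corner: 1


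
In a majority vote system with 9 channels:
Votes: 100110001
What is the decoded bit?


Ones: 4 out of 9
Threshold: 5

0 (4/9 voted 1)


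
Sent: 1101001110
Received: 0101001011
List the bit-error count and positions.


XOR: 1000000101

3 error(s) at position(s): 0, 7, 9


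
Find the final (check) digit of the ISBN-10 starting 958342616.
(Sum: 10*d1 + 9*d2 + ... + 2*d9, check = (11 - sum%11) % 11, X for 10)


Weighted sum: 293
293 mod 11 = 7

Check digit: 4


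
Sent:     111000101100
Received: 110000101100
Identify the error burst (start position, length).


XOR: 001000000000

Burst at position 2, length 1


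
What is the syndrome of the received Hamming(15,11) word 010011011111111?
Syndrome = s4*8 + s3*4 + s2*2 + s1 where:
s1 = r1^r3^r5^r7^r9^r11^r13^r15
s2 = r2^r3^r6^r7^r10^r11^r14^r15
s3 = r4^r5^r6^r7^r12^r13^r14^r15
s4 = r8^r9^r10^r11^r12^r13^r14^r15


s1=1, s2=0, s3=0, s4=0

Syndrome = 1 (error at position 1)


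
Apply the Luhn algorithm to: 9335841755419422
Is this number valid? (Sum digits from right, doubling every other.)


Luhn sum = 77
77 mod 10 = 7

Invalid (Luhn sum mod 10 = 7)


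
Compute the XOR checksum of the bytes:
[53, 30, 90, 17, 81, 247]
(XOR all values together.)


XOR chain: 53 ^ 30 ^ 90 ^ 17 ^ 81 ^ 247 = 198

198


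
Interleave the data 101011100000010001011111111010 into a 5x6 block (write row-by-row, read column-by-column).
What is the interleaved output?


Matrix:
  101011
  100000
  010001
  011111
  111010
Read columns: 110010011110011000101001110110

110010011110011000101001110110


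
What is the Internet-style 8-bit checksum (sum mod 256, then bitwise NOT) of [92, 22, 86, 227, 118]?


Sum = 545 mod 256 = 33
Complement = 222

222


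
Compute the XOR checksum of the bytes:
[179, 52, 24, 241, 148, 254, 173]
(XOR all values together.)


XOR chain: 179 ^ 52 ^ 24 ^ 241 ^ 148 ^ 254 ^ 173 = 169

169


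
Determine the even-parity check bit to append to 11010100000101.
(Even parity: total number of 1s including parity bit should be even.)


Number of 1s in data: 6
Parity bit: 0

0


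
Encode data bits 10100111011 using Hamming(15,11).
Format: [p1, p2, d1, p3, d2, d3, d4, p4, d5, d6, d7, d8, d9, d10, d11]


Parity bits: p1=1, p2=0, p3=0, p4=1

101001010111011


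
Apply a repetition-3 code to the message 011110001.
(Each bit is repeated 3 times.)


Each bit -> 3 copies

000111111111111000000000111


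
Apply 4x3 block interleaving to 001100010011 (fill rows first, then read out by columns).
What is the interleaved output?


Matrix:
  001
  100
  010
  011
Read columns: 010000111001

010000111001


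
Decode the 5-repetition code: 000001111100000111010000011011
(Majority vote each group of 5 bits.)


Groups: 00000, 11111, 00000, 11101, 00000, 11011
Majority votes: 010101

010101


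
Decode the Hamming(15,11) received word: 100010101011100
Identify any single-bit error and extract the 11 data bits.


Syndrome = 0: no error detected

Data: 01011011100 (no errors)


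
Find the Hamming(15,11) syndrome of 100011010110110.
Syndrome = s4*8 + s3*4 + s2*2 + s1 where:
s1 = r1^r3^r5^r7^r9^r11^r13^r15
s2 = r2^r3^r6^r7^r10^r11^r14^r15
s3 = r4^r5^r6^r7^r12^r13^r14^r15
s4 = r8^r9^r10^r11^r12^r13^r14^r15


s1=0, s2=0, s3=0, s4=1

Syndrome = 8 (error at position 8)


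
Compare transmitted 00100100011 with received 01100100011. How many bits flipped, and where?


XOR: 01000000000

1 error(s) at position(s): 1


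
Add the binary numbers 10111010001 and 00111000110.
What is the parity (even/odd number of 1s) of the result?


10111010001 = 1489
00111000110 = 454
Sum = 1943 = 11110010111
1s count = 8

even parity (8 ones in 11110010111)


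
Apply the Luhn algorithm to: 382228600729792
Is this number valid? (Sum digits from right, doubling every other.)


Luhn sum = 65
65 mod 10 = 5

Invalid (Luhn sum mod 10 = 5)


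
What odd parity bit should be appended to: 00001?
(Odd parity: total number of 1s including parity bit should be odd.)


Number of 1s in data: 1
Parity bit: 0

0


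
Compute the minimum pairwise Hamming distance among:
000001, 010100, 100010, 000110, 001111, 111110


Comparing all pairs, minimum distance: 2
Can detect 1 errors, correct 0 errors

2


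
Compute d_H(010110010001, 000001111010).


XOR: 010111101011
Count of 1s: 8

8


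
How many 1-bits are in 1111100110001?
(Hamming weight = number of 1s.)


Counting 1s in 1111100110001

8


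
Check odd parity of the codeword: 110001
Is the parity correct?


Number of 1s: 3

Yes, parity is correct (3 ones)


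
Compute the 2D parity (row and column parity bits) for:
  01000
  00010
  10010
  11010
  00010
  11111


Row parities: 110111
Column parities: 11111

Row P: 110111, Col P: 11111, Corner: 1


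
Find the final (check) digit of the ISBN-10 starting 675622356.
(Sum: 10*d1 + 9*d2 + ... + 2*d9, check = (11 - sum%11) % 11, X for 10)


Weighted sum: 266
266 mod 11 = 2

Check digit: 9


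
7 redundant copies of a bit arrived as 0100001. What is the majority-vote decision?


Ones: 2 out of 7
Threshold: 4

0 (2/7 voted 1)


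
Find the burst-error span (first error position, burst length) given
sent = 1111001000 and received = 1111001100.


XOR: 0000000100

Burst at position 7, length 1


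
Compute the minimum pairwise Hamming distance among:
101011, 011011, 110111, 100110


Comparing all pairs, minimum distance: 2
Can detect 1 errors, correct 0 errors

2


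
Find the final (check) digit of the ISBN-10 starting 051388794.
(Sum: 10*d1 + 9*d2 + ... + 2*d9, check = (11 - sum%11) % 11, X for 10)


Weighted sum: 225
225 mod 11 = 5

Check digit: 6


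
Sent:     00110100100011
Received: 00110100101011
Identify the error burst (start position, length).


XOR: 00000000001000

Burst at position 10, length 1


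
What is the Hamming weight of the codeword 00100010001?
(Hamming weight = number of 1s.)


Counting 1s in 00100010001

3


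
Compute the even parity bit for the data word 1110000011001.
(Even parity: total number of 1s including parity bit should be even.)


Number of 1s in data: 6
Parity bit: 0

0


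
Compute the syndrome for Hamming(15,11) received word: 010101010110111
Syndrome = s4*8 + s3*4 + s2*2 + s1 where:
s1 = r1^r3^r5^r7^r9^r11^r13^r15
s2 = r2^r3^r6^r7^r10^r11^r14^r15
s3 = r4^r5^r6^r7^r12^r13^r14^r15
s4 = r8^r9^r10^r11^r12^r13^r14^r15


s1=1, s2=0, s3=1, s4=0

Syndrome = 5 (error at position 5)


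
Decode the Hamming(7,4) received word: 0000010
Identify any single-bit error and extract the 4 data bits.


Syndrome = 6: error at position 6

Data: 0000 (corrected bit 6)


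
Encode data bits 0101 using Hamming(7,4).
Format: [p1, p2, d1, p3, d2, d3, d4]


Parity bits: p1=0, p2=1, p3=0

0100101


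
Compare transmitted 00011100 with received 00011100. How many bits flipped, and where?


XOR: 00000000

0 errors (received matches sent)


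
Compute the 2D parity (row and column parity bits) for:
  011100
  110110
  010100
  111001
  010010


Row parities: 10000
Column parities: 010101

Row P: 10000, Col P: 010101, Corner: 1


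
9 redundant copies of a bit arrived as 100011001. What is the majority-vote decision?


Ones: 4 out of 9
Threshold: 5

0 (4/9 voted 1)


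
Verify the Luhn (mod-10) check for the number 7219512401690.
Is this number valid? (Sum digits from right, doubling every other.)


Luhn sum = 55
55 mod 10 = 5

Invalid (Luhn sum mod 10 = 5)


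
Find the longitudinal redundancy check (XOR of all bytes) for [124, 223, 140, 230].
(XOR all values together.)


XOR chain: 124 ^ 223 ^ 140 ^ 230 = 201

201


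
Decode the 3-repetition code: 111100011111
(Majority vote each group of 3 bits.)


Groups: 111, 100, 011, 111
Majority votes: 1011

1011


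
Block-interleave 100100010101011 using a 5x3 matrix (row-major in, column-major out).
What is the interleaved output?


Matrix:
  100
  100
  010
  101
  011
Read columns: 110100010100011

110100010100011


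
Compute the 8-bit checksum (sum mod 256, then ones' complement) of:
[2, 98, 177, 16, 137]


Sum = 430 mod 256 = 174
Complement = 81

81


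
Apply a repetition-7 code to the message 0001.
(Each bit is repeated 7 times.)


Each bit -> 7 copies

0000000000000000000001111111


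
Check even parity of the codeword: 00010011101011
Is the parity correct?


Number of 1s: 7

No, parity error (7 ones)


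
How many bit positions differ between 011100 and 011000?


XOR: 000100
Count of 1s: 1

1


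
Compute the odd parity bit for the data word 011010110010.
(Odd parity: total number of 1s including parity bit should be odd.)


Number of 1s in data: 6
Parity bit: 1

1


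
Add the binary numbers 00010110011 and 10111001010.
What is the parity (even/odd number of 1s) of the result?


00010110011 = 179
10111001010 = 1482
Sum = 1661 = 11001111101
1s count = 8

even parity (8 ones in 11001111101)


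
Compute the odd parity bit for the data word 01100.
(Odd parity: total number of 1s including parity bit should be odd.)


Number of 1s in data: 2
Parity bit: 1

1


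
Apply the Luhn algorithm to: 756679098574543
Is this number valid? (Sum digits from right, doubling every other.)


Luhn sum = 82
82 mod 10 = 2

Invalid (Luhn sum mod 10 = 2)


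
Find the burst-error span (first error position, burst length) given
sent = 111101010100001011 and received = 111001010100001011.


XOR: 000100000000000000

Burst at position 3, length 1


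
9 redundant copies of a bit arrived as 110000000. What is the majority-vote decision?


Ones: 2 out of 9
Threshold: 5

0 (2/9 voted 1)


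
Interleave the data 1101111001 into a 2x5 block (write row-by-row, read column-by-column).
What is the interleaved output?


Matrix:
  11011
  11001
Read columns: 1111001011

1111001011


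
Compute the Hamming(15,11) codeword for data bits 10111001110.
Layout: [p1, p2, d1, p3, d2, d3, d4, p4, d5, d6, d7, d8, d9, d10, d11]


Parity bits: p1=0, p2=0, p3=1, p4=0

001101101001110


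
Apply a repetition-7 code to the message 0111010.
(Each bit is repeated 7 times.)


Each bit -> 7 copies

0000000111111111111111111111000000011111110000000


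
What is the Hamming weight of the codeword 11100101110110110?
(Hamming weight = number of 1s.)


Counting 1s in 11100101110110110

11


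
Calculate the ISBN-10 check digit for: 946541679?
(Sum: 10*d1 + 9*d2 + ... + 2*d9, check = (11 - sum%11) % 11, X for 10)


Weighted sum: 301
301 mod 11 = 4

Check digit: 7


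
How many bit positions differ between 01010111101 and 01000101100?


XOR: 00010010001
Count of 1s: 3

3


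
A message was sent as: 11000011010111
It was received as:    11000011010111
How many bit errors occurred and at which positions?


XOR: 00000000000000

0 errors (received matches sent)


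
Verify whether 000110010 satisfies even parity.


Number of 1s: 3

No, parity error (3 ones)


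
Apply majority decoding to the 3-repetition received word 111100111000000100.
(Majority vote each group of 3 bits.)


Groups: 111, 100, 111, 000, 000, 100
Majority votes: 101000

101000


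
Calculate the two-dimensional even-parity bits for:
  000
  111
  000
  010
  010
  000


Row parities: 010110
Column parities: 111

Row P: 010110, Col P: 111, Corner: 1


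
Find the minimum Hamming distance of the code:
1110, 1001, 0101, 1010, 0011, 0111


Comparing all pairs, minimum distance: 1
Can detect 0 errors, correct 0 errors

1


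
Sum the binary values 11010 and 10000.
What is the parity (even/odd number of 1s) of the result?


11010 = 26
10000 = 16
Sum = 42 = 101010
1s count = 3

odd parity (3 ones in 101010)


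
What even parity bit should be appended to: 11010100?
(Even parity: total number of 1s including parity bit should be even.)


Number of 1s in data: 4
Parity bit: 0

0


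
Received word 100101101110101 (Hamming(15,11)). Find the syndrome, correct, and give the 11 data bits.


Syndrome = 14: error at position 14

Data: 00111110111 (corrected bit 14)


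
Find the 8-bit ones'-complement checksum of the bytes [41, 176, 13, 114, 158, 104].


Sum = 606 mod 256 = 94
Complement = 161

161


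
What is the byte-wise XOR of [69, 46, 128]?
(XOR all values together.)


XOR chain: 69 ^ 46 ^ 128 = 235

235


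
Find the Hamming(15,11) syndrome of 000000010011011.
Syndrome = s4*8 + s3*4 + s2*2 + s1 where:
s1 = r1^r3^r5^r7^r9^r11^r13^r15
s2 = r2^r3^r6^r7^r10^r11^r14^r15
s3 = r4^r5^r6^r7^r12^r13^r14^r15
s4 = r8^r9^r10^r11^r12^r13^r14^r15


s1=0, s2=1, s3=1, s4=1

Syndrome = 14 (error at position 14)


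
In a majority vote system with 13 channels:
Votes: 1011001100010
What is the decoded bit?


Ones: 6 out of 13
Threshold: 7

0 (6/13 voted 1)


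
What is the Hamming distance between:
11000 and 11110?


XOR: 00110
Count of 1s: 2

2


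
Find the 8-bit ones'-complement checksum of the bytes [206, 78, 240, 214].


Sum = 738 mod 256 = 226
Complement = 29

29


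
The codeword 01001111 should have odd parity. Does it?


Number of 1s: 5

Yes, parity is correct (5 ones)


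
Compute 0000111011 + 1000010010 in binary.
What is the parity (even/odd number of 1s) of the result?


0000111011 = 59
1000010010 = 530
Sum = 589 = 1001001101
1s count = 5

odd parity (5 ones in 1001001101)


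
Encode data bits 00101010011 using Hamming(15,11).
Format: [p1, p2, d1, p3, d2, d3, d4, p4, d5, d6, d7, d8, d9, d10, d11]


Parity bits: p1=1, p2=0, p3=1, p4=0

100101001010011


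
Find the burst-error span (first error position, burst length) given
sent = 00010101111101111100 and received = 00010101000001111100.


XOR: 00000000111100000000

Burst at position 8, length 4


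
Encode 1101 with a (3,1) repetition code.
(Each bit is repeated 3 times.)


Each bit -> 3 copies

111111000111


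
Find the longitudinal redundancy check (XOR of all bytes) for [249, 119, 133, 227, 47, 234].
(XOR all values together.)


XOR chain: 249 ^ 119 ^ 133 ^ 227 ^ 47 ^ 234 = 45

45


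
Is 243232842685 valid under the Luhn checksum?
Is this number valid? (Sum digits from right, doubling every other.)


Luhn sum = 57
57 mod 10 = 7

Invalid (Luhn sum mod 10 = 7)


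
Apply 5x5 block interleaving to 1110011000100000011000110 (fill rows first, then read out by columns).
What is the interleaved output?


Matrix:
  11100
  11000
  10000
  00110
  00110
Read columns: 1110011000100110001100000

1110011000100110001100000


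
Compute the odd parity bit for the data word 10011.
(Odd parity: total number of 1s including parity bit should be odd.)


Number of 1s in data: 3
Parity bit: 0

0


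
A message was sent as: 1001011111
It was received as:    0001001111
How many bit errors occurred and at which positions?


XOR: 1000010000

2 error(s) at position(s): 0, 5


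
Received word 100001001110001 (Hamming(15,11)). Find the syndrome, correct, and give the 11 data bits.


Syndrome = 0: no error detected

Data: 00101110001 (no errors)


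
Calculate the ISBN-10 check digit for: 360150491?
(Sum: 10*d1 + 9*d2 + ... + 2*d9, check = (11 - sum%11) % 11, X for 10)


Weighted sum: 166
166 mod 11 = 1

Check digit: X


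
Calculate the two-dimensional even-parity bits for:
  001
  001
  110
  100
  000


Row parities: 11010
Column parities: 010

Row P: 11010, Col P: 010, Corner: 1


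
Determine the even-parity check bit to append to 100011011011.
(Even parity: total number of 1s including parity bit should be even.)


Number of 1s in data: 7
Parity bit: 1

1


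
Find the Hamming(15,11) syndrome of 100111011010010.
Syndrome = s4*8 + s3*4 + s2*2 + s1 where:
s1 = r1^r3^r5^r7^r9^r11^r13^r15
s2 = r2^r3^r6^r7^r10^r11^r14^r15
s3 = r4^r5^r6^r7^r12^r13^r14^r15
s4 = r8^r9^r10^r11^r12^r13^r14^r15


s1=0, s2=1, s3=0, s4=0

Syndrome = 2 (error at position 2)


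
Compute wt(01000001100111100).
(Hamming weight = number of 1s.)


Counting 1s in 01000001100111100

7


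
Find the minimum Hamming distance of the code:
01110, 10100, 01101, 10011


Comparing all pairs, minimum distance: 2
Can detect 1 errors, correct 0 errors

2


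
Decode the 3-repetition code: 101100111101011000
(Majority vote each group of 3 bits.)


Groups: 101, 100, 111, 101, 011, 000
Majority votes: 101110

101110


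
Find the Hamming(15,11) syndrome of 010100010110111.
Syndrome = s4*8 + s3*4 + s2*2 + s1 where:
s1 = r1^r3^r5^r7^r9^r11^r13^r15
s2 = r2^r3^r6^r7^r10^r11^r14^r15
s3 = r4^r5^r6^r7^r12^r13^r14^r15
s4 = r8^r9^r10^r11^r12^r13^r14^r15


s1=1, s2=1, s3=0, s4=0

Syndrome = 3 (error at position 3)


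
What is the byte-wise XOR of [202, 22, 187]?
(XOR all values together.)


XOR chain: 202 ^ 22 ^ 187 = 103

103
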